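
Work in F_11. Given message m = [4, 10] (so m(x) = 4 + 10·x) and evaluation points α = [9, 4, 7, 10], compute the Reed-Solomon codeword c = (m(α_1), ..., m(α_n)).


c = [6, 0, 8, 5]

Message polynomial: m(x) = 4 + 10·x (mod 11).
For each evaluation point α_i, compute m(α_i) mod 11:
  α_1 = 9: Horner steps 10 → 6, so m(9) = 6.
  α_2 = 4: Horner steps 10 → 0, so m(4) = 0.
  α_3 = 7: Horner steps 10 → 8, so m(7) = 8.
  α_4 = 10: Horner steps 10 → 5, so m(10) = 5.
Codeword c = [6, 0, 8, 5] ∈ F_11^4.


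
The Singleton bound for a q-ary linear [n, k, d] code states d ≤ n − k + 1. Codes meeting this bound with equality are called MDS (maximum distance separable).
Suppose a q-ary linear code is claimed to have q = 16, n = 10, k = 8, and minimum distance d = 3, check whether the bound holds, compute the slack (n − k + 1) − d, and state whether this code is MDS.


Singleton RHS = n − k + 1 = 3, slack = 0, bound satisfied, MDS.

Singleton bound: d ≤ n − k + 1.
Here n = 10, k = 8, so n − k + 1 = 3.
Given d = 3, check d ≤ 3: YES.
Slack = (n − k + 1) − d = 0.
The code is MDS (slack = 0).
Description: the claimed parameters are [10, 8, 3]_16; such a code would be MDS (meets Singleton bound).


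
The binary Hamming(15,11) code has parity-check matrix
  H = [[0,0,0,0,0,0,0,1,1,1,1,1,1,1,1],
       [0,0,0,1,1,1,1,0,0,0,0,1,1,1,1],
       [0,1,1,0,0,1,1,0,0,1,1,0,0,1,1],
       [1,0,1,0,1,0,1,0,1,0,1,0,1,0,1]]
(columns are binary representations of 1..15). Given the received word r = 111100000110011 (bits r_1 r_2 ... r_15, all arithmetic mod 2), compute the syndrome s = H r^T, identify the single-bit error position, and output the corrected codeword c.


s = (0, 1, 0, 0)^T, error position = 4, corrected codeword c = 111000000110011

Compute s = H r^T mod 2 one row at a time:
  s_1 = 0 + 0 + 1 + 1 + 0 + 0 + 1 + 1 = 4 ≡ 0 (mod 2).
  s_2 = 1 + 0 + 0 + 0 + 0 + 0 + 1 + 1 = 3 ≡ 1 (mod 2).
  s_3 = 1 + 1 + 0 + 0 + 1 + 1 + 1 + 1 = 6 ≡ 0 (mod 2).
  s_4 = 1 + 1 + 0 + 0 + 0 + 1 + 0 + 1 = 4 ≡ 0 (mod 2).
s = (0, 1, 0, 0)^T — this equals column 4 of H (binary 0100), so error is at position 4.
Correct: flip bit 4 of r = 111100000110011 to get c = 111000000110011.


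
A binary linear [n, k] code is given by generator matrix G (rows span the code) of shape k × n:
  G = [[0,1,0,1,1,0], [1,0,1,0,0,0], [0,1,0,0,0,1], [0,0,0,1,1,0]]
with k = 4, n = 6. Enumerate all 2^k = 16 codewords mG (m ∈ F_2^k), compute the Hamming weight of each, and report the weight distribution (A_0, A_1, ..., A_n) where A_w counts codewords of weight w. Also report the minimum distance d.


Weight distribution: A_0 = 1, A_1 = 2, A_2 = 3, A_3 = 4, A_4 = 3, A_5 = 2, A_6 = 1. Minimum distance d = 1.

Enumerate all 2^4 = 16 messages m ∈ F_2^4.
For each, compute codeword c = mG in F_2^6, then tally its weight.
  m = 0000 → c = 000000, weight = 0.
  m = 1000 → c = 010110, weight = 3.
  m = 0100 → c = 101000, weight = 2.
  m = 1100 → c = 111110, weight = 5.
  m = 0010 → c = 010001, weight = 2.
  m = 1010 → c = 000111, weight = 3.
  m = 0110 → c = 111001, weight = 4.
  m = 1110 → c = 101111, weight = 5.
  m = 0001 → c = 000110, weight = 2.
  m = 1001 → c = 010000, weight = 1.
  m = 0101 → c = 101110, weight = 4.
  m = 1101 → c = 111000, weight = 3.
  m = 0011 → c = 010111, weight = 4.
  m = 1011 → c = 000001, weight = 1.
  m = 0111 → c = 111111, weight = 6.
  m = 1111 → c = 101001, weight = 3.
Tally weights:
  weight 0: 1 codewords.
  weight 1: 2 codewords.
  weight 2: 3 codewords.
  weight 3: 4 codewords.
  weight 4: 3 codewords.
  weight 5: 2 codewords.
  weight 6: 1 codewords.
Minimum distance d = smallest w > 0 with A_w > 0 = 1.
Sanity: Σ A_w = 16 = 2^4 = 16 ✓.


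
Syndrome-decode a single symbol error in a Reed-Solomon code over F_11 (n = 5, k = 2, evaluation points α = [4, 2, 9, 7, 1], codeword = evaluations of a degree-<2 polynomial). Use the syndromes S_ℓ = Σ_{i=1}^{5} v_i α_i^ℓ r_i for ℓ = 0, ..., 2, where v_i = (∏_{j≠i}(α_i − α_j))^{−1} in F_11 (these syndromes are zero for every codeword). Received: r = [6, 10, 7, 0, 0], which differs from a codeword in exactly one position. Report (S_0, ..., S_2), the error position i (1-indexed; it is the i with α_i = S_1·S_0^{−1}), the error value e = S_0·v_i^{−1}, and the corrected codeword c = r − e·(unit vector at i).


S = (10, 10, 10), error at position 5, error magnitude e = 10, c = [6, 10, 7, 0, 1].

Step 1: column multipliers v_i = (∏_{j≠i}(α_i − α_j))^{−1} mod 11.
  i = 1 (α = 4): (4−2)(4−9)(4−7)(4−1) = 2·(−5)·(−3)·3 = 90 ≡ 2, so v_1 = 2^{−1} = 6 (mod 11).
  i = 2 (α = 2): (2−4)(2−9)(2−7)(2−1) = (−2)·(−7)·(−5)·1 = −70 ≡ 7, so v_2 = 7^{−1} = 8 (mod 11).
  i = 3 (α = 9): (9−4)(9−2)(9−7)(9−1) = 5·7·2·8 = 560 ≡ 10, so v_3 = 10^{−1} = 10 (mod 11).
  i = 4 (α = 7): (7−4)(7−2)(7−9)(7−1) = 3·5·(−2)·6 = −180 ≡ 7, so v_4 = 7^{−1} = 8 (mod 11).
  i = 5 (α = 1): (1−4)(1−2)(1−9)(1−7) = (−3)·(−1)·(−8)·(−6) = 144 ≡ 1, so v_5 = 1^{−1} = 1 (mod 11).
  v = [6, 8, 10, 8, 1].
Step 2: syndromes of r = [6, 10, 7, 0, 0] (all sums mod 11).
  S_0 = Σ v_i r_i = 6·6 + 8·10 + 10·7 + 8·0 + 1·0 = 186 ≡ 10.
  S_1 = Σ v_i α_i r_i = 6·4·6 + 8·2·10 + 10·9·7 + 8·7·0 + 1·1·0 = 934 ≡ 10.
  α_i^2 mod 11 = [5, 4, 4, 5, 1].
  S_2 = Σ v_i α_i^2 r_i = 6·5·6 + 8·4·10 + 10·4·7 + 8·5·0 + 1·1·0 = 780 ≡ 10.
  S = (10, 10, 10) ≠ 0, so r is not a codeword (an error is present).
Step 3: locate the error. For a single error e at position i, S_ℓ = v_i·e·α_i^ℓ, so α_err = S_1/S_0.
  S_0^{−1} = 10^{−1} = 10 (mod 11), so α_err = 10·10 = 100 ≡ 1 = α_5. Error position i = 5.
  Consistency check: S_2/S_1 = 10·10 = 100 ≡ 1 = α_err ✓ (single-error assumption holds).
Step 4: error magnitude e = S_0/v_5 = S_0·∏_{j≠5}(α_5 − α_j) = 10·1 = 10 ≡ 10 (mod 11).
Step 5: correct position 5: c_5 = r_5 − e = 0 − 10 ≡ 1 (mod 11). Hence c = [6, 10, 7, 0, 1].
  Check: interpolating c through the α_i gives m(x) = 3 + 9·x (degree < 2) with m(α_i) = c_i for every i, so c is indeed a codeword.


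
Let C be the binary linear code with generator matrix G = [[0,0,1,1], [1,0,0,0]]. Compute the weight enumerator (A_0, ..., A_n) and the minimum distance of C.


Weight distribution: A_0 = 1, A_1 = 1, A_2 = 1, A_3 = 1. Minimum distance d = 1.

Enumerate all 2^2 = 4 messages m ∈ F_2^2.
For each, compute codeword c = mG in F_2^4, then tally its weight.
  m = 00 → c = 0000, weight = 0.
  m = 10 → c = 0011, weight = 2.
  m = 01 → c = 1000, weight = 1.
  m = 11 → c = 1011, weight = 3.
Tally weights:
  weight 0: 1 codewords.
  weight 1: 1 codewords.
  weight 2: 1 codewords.
  weight 3: 1 codewords.
Minimum distance d = smallest w > 0 with A_w > 0 = 1.
Sanity: Σ A_w = 4 = 2^2 = 4 ✓.


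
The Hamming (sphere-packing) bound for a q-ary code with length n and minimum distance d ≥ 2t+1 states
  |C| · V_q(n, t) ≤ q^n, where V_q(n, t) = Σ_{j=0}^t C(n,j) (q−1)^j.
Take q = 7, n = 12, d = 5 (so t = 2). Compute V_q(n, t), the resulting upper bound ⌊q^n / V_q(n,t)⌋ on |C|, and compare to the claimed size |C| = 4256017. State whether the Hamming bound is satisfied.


V_q(n, t) = 2449, q^n = 13841287201, Hamming bound = 5651811, |C| = 4256017 ≤ bound (satisfied).

Step 1: Compute V_q(n, t) = Σ_{j=0}^2 C(n, j) (q−1)^j.
  j = 0: C(12,0)·(6)^0 = 1·1 = 1.
  j = 1: C(12,1)·(6)^1 = 12·6 = 72.
  j = 2: C(12,2)·(6)^2 = 66·36 = 2376.
  V_q(n, t) = 1 + 72 + 2376 = 2449.
Step 2: q^n = 7^12 = 13841287201.
Step 3: Hamming bound ⌊q^n / V_q(n,t)⌋ = ⌊13841287201/2449⌋ = 5651811.
Step 4: Compare |C| = 4256017 to 5651811: satisfied.
The claimed |C| lies below the Hamming bound.


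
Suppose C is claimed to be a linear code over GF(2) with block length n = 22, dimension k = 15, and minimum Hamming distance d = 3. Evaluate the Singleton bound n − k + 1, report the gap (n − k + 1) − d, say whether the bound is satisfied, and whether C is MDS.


Singleton RHS = n − k + 1 = 8, slack = 5, bound satisfied, not MDS.

Singleton bound: d ≤ n − k + 1.
Here n = 22, k = 15, so n − k + 1 = 8.
Given d = 3, check d ≤ 8: YES.
Slack = (n − k + 1) − d = 5.
The code is NOT MDS (slack = 5 > 0).
Description: the claimed parameters are [22, 15, 3]_2; such a code would be non-MDS.


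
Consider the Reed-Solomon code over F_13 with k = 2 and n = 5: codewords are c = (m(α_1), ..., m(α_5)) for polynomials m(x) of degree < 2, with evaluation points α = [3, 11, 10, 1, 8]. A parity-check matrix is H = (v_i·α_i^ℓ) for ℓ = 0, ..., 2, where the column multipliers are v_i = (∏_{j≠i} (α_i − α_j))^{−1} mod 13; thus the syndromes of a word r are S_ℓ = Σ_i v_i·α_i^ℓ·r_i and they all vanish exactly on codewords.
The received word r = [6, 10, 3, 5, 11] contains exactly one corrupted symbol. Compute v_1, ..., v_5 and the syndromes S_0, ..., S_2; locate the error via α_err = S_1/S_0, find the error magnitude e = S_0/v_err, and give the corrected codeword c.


S = (11, 10, 2), error at position 5, error magnitude e = 9, c = [6, 10, 3, 5, 2].

Step 1: column multipliers v_i = (∏_{j≠i}(α_i − α_j))^{−1} mod 13.
  i = 1 (α = 3): (3−11)(3−10)(3−1)(3−8) = (−8)·(−7)·2·(−5) = −560 ≡ 12, so v_1 = 12^{−1} = 12 (mod 13).
  i = 2 (α = 11): (11−3)(11−10)(11−1)(11−8) = 8·1·10·3 = 240 ≡ 6, so v_2 = 6^{−1} = 11 (mod 13).
  i = 3 (α = 10): (10−3)(10−11)(10−1)(10−8) = 7·(−1)·9·2 = −126 ≡ 4, so v_3 = 4^{−1} = 10 (mod 13).
  i = 4 (α = 1): (1−3)(1−11)(1−10)(1−8) = (−2)·(−10)·(−9)·(−7) = 1260 ≡ 12, so v_4 = 12^{−1} = 12 (mod 13).
  i = 5 (α = 8): (8−3)(8−11)(8−10)(8−1) = 5·(−3)·(−2)·7 = 210 ≡ 2, so v_5 = 2^{−1} = 7 (mod 13).
  v = [12, 11, 10, 12, 7].
Step 2: syndromes of r = [6, 10, 3, 5, 11] (all sums mod 13).
  S_0 = Σ v_i r_i = 12·6 + 11·10 + 10·3 + 12·5 + 7·11 = 349 ≡ 11.
  S_1 = Σ v_i α_i r_i = 12·3·6 + 11·11·10 + 10·10·3 + 12·1·5 + 7·8·11 = 2402 ≡ 10.
  α_i^2 mod 13 = [9, 4, 9, 1, 12].
  S_2 = Σ v_i α_i^2 r_i = 12·9·6 + 11·4·10 + 10·9·3 + 12·1·5 + 7·12·11 = 2342 ≡ 2.
  S = (11, 10, 2) ≠ 0, so r is not a codeword (an error is present).
Step 3: locate the error. For a single error e at position i, S_ℓ = v_i·e·α_i^ℓ, so α_err = S_1/S_0.
  S_0^{−1} = 11^{−1} = 6 (mod 13), so α_err = 10·6 = 60 ≡ 8 = α_5. Error position i = 5.
  Consistency check: S_2/S_1 = 2·4 = 8 ≡ 8 = α_err ✓ (single-error assumption holds).
Step 4: error magnitude e = S_0/v_5 = S_0·∏_{j≠5}(α_5 − α_j) = 11·2 = 22 ≡ 9 (mod 13).
Step 5: correct position 5: c_5 = r_5 − e = 11 − 9 ≡ 2 (mod 13). Hence c = [6, 10, 3, 5, 2].
  Check: interpolating c through the α_i gives m(x) = 11 + 7·x (degree < 2) with m(α_i) = c_i for every i, so c is indeed a codeword.


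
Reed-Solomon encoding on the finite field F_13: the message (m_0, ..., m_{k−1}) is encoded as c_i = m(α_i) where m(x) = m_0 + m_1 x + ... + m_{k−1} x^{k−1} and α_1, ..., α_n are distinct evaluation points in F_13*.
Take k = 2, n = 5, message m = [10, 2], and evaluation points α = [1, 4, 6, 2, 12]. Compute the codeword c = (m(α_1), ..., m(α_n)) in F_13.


c = [12, 5, 9, 1, 8]

Message polynomial: m(x) = 10 + 2·x (mod 13).
For each evaluation point α_i, compute m(α_i) mod 13:
  α_1 = 1: Horner steps 2 → 12, so m(1) = 12.
  α_2 = 4: Horner steps 2 → 5, so m(4) = 5.
  α_3 = 6: Horner steps 2 → 9, so m(6) = 9.
  α_4 = 2: Horner steps 2 → 1, so m(2) = 1.
  α_5 = 12: Horner steps 2 → 8, so m(12) = 8.
Codeword c = [12, 5, 9, 1, 8] ∈ F_13^5.


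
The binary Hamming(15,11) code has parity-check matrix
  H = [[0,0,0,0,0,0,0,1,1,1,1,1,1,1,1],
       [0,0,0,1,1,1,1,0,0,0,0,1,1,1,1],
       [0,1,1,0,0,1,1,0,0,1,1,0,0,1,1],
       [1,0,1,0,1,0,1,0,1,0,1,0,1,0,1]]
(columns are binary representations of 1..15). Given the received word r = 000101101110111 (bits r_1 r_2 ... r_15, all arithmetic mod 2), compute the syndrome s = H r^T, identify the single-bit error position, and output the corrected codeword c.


s = (0, 0, 0, 1)^T, error position = 1, corrected codeword c = 100101101110111

Compute s = H r^T mod 2 one row at a time:
  s_1 = 0 + 1 + 1 + 1 + 0 + 1 + 1 + 1 = 6 ≡ 0 (mod 2).
  s_2 = 1 + 0 + 1 + 1 + 0 + 1 + 1 + 1 = 6 ≡ 0 (mod 2).
  s_3 = 0 + 0 + 1 + 1 + 1 + 1 + 1 + 1 = 6 ≡ 0 (mod 2).
  s_4 = 0 + 0 + 0 + 1 + 1 + 1 + 1 + 1 = 5 ≡ 1 (mod 2).
s = (0, 0, 0, 1)^T — this equals column 1 of H (binary 0001), so error is at position 1.
Correct: flip bit 1 of r = 000101101110111 to get c = 100101101110111.


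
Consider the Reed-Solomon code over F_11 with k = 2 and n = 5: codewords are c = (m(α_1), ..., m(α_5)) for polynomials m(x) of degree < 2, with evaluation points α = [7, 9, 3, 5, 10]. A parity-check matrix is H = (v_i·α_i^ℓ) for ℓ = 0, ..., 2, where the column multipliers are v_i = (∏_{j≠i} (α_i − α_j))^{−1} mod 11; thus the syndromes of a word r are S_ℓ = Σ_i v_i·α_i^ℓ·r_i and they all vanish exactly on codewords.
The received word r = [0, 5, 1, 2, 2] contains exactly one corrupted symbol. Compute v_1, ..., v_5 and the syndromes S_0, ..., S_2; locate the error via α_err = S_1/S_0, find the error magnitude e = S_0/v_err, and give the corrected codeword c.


S = (5, 3, 4), error at position 4, error magnitude e = 7, c = [0, 5, 1, 6, 2].

Step 1: column multipliers v_i = (∏_{j≠i}(α_i − α_j))^{−1} mod 11.
  i = 1 (α = 7): (7−9)(7−3)(7−5)(7−10) = (−2)·4·2·(−3) = 48 ≡ 4, so v_1 = 4^{−1} = 3 (mod 11).
  i = 2 (α = 9): (9−7)(9−3)(9−5)(9−10) = 2·6·4·(−1) = −48 ≡ 7, so v_2 = 7^{−1} = 8 (mod 11).
  i = 3 (α = 3): (3−7)(3−9)(3−5)(3−10) = (−4)·(−6)·(−2)·(−7) = 336 ≡ 6, so v_3 = 6^{−1} = 2 (mod 11).
  i = 4 (α = 5): (5−7)(5−9)(5−3)(5−10) = (−2)·(−4)·2·(−5) = −80 ≡ 8, so v_4 = 8^{−1} = 7 (mod 11).
  i = 5 (α = 10): (10−7)(10−9)(10−3)(10−5) = 3·1·7·5 = 105 ≡ 6, so v_5 = 6^{−1} = 2 (mod 11).
  v = [3, 8, 2, 7, 2].
Step 2: syndromes of r = [0, 5, 1, 2, 2] (all sums mod 11).
  S_0 = Σ v_i r_i = 3·0 + 8·5 + 2·1 + 7·2 + 2·2 = 60 ≡ 5.
  S_1 = Σ v_i α_i r_i = 3·7·0 + 8·9·5 + 2·3·1 + 7·5·2 + 2·10·2 = 476 ≡ 3.
  α_i^2 mod 11 = [5, 4, 9, 3, 1].
  S_2 = Σ v_i α_i^2 r_i = 3·5·0 + 8·4·5 + 2·9·1 + 7·3·2 + 2·1·2 = 224 ≡ 4.
  S = (5, 3, 4) ≠ 0, so r is not a codeword (an error is present).
Step 3: locate the error. For a single error e at position i, S_ℓ = v_i·e·α_i^ℓ, so α_err = S_1/S_0.
  S_0^{−1} = 5^{−1} = 9 (mod 11), so α_err = 3·9 = 27 ≡ 5 = α_4. Error position i = 4.
  Consistency check: S_2/S_1 = 4·4 = 16 ≡ 5 = α_err ✓ (single-error assumption holds).
Step 4: error magnitude e = S_0/v_4 = S_0·∏_{j≠4}(α_4 − α_j) = 5·8 = 40 ≡ 7 (mod 11).
Step 5: correct position 4: c_4 = r_4 − e = 2 − 7 ≡ 6 (mod 11). Hence c = [0, 5, 1, 6, 2].
  Check: interpolating c through the α_i gives m(x) = 10 + 8·x (degree < 2) with m(α_i) = c_i for every i, so c is indeed a codeword.


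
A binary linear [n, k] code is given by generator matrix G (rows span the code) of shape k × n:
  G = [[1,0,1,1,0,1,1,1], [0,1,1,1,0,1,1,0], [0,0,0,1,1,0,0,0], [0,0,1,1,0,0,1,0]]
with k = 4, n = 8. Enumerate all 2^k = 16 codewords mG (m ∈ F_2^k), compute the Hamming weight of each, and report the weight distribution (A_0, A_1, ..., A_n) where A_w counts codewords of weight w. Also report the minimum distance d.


Weight distribution: A_0 = 1, A_2 = 2, A_3 = 4, A_4 = 1, A_5 = 4, A_6 = 4. Minimum distance d = 2.

Enumerate all 2^4 = 16 messages m ∈ F_2^4.
For each, compute codeword c = mG in F_2^8, then tally its weight.
  m = 0000 → c = 00000000, weight = 0.
  m = 1000 → c = 10110111, weight = 6.
  m = 0100 → c = 01110110, weight = 5.
  m = 1100 → c = 11000001, weight = 3.
  m = 0010 → c = 00011000, weight = 2.
  m = 1010 → c = 10101111, weight = 6.
  m = 0110 → c = 01101110, weight = 5.
  m = 1110 → c = 11011001, weight = 5.
  m = 0001 → c = 00110010, weight = 3.
  m = 1001 → c = 10000101, weight = 3.
  m = 0101 → c = 01000100, weight = 2.
  m = 1101 → c = 11110011, weight = 6.
  m = 0011 → c = 00101010, weight = 3.
  m = 1011 → c = 10011101, weight = 5.
  m = 0111 → c = 01011100, weight = 4.
  m = 1111 → c = 11101011, weight = 6.
Tally weights:
  weight 0: 1 codewords.
  weight 2: 2 codewords.
  weight 3: 4 codewords.
  weight 4: 1 codewords.
  weight 5: 4 codewords.
  weight 6: 4 codewords.
Minimum distance d = smallest w > 0 with A_w > 0 = 2.
Sanity: Σ A_w = 16 = 2^4 = 16 ✓.


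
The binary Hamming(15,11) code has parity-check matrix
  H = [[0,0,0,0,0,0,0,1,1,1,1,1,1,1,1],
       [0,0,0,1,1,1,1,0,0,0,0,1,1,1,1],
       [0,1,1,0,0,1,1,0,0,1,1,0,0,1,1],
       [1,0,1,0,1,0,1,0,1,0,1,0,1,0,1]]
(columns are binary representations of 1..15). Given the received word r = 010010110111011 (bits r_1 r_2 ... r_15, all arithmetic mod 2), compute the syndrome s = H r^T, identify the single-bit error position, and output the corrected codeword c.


s = (0, 1, 0, 0)^T, error position = 4, corrected codeword c = 010110110111011

Compute s = H r^T mod 2 one row at a time:
  s_1 = 1 + 0 + 1 + 1 + 1 + 0 + 1 + 1 = 6 ≡ 0 (mod 2).
  s_2 = 0 + 1 + 0 + 1 + 1 + 0 + 1 + 1 = 5 ≡ 1 (mod 2).
  s_3 = 1 + 0 + 0 + 1 + 1 + 1 + 1 + 1 = 6 ≡ 0 (mod 2).
  s_4 = 0 + 0 + 1 + 1 + 0 + 1 + 0 + 1 = 4 ≡ 0 (mod 2).
s = (0, 1, 0, 0)^T — this equals column 4 of H (binary 0100), so error is at position 4.
Correct: flip bit 4 of r = 010010110111011 to get c = 010110110111011.


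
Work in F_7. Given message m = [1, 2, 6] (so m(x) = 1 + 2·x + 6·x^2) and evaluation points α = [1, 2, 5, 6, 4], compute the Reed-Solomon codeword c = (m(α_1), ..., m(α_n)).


c = [2, 1, 0, 5, 0]

Message polynomial: m(x) = 1 + 2·x + 6·x^2 (mod 7).
For each evaluation point α_i, compute m(α_i) mod 7:
  α_1 = 1: Horner steps 6 → 1 → 2, so m(1) = 2.
  α_2 = 2: Horner steps 6 → 0 → 1, so m(2) = 1.
  α_3 = 5: Horner steps 6 → 4 → 0, so m(5) = 0.
  α_4 = 6: Horner steps 6 → 3 → 5, so m(6) = 5.
  α_5 = 4: Horner steps 6 → 5 → 0, so m(4) = 0.
Codeword c = [2, 1, 0, 5, 0] ∈ F_7^5.


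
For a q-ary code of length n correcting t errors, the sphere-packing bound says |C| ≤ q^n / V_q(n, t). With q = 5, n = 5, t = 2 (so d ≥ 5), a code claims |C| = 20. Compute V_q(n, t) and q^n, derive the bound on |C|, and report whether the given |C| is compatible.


V_q(n, t) = 181, q^n = 3125, Hamming bound = 17, |C| = 20 > bound (violated).

Step 1: Compute V_q(n, t) = Σ_{j=0}^2 C(n, j) (q−1)^j.
  j = 0: C(5,0)·(4)^0 = 1·1 = 1.
  j = 1: C(5,1)·(4)^1 = 5·4 = 20.
  j = 2: C(5,2)·(4)^2 = 10·16 = 160.
  V_q(n, t) = 1 + 20 + 160 = 181.
Step 2: q^n = 5^5 = 3125.
Step 3: Hamming bound ⌊q^n / V_q(n,t)⌋ = ⌊3125/181⌋ = 17.
Step 4: Compare |C| = 20 to 17: violated.
The claimed |C| lies above the Hamming bound, so no 5-ary code of length 5 with d ≥ 5 can have 20 codewords.


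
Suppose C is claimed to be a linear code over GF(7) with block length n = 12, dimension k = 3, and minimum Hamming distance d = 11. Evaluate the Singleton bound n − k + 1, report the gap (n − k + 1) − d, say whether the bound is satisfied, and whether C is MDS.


Singleton RHS = n − k + 1 = 10, slack = -1, bound violated (no such code; not MDS).

Singleton bound: d ≤ n − k + 1.
Here n = 12, k = 3, so n − k + 1 = 10.
Given d = 11, check d ≤ 10: NO.
Slack = (n − k + 1) − d = -1.
The slack is negative: d = 11 exceeds n − k + 1 = 10 by 1, so the Singleton bound is violated and no linear [12, 3, 11]_7 code can exist. In particular it is not MDS (MDS requires d = n − k + 1 exactly).
Description: the claimed parameters are [12, 3, 11]_7; such a code would be impossible (violates the Singleton bound).


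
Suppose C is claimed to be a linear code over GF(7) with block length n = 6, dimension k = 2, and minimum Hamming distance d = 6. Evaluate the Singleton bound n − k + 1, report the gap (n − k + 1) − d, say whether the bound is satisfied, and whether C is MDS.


Singleton RHS = n − k + 1 = 5, slack = -1, bound violated (no such code; not MDS).

Singleton bound: d ≤ n − k + 1.
Here n = 6, k = 2, so n − k + 1 = 5.
Given d = 6, check d ≤ 5: NO.
Slack = (n − k + 1) − d = -1.
The slack is negative: d = 6 exceeds n − k + 1 = 5 by 1, so the Singleton bound is violated and no linear [6, 2, 6]_7 code can exist. In particular it is not MDS (MDS requires d = n − k + 1 exactly).
Description: the claimed parameters are [6, 2, 6]_7; such a code would be impossible (violates the Singleton bound).


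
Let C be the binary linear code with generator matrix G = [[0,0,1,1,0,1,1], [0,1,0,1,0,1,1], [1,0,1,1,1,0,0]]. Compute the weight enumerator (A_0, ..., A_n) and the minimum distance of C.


Weight distribution: A_0 = 1, A_2 = 1, A_4 = 5, A_6 = 1. Minimum distance d = 2.

Enumerate all 2^3 = 8 messages m ∈ F_2^3.
For each, compute codeword c = mG in F_2^7, then tally its weight.
  m = 000 → c = 0000000, weight = 0.
  m = 100 → c = 0011011, weight = 4.
  m = 010 → c = 0101011, weight = 4.
  m = 110 → c = 0110000, weight = 2.
  m = 001 → c = 1011100, weight = 4.
  m = 101 → c = 1000111, weight = 4.
  m = 011 → c = 1110111, weight = 6.
  m = 111 → c = 1101100, weight = 4.
Tally weights:
  weight 0: 1 codewords.
  weight 2: 1 codewords.
  weight 4: 5 codewords.
  weight 6: 1 codewords.
Minimum distance d = smallest w > 0 with A_w > 0 = 2.
Sanity: Σ A_w = 8 = 2^3 = 8 ✓.


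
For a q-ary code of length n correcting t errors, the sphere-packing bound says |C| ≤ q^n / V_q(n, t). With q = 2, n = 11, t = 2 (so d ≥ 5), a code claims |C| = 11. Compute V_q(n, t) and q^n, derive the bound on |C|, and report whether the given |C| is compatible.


V_q(n, t) = 67, q^n = 2048, Hamming bound = 30, |C| = 11 ≤ bound (satisfied).

Step 1: Compute V_q(n, t) = Σ_{j=0}^2 C(n, j) (q−1)^j.
  j = 0: C(11,0)·(1)^0 = 1·1 = 1.
  j = 1: C(11,1)·(1)^1 = 11·1 = 11.
  j = 2: C(11,2)·(1)^2 = 55·1 = 55.
  V_q(n, t) = 1 + 11 + 55 = 67.
Step 2: q^n = 2^11 = 2048.
Step 3: Hamming bound ⌊q^n / V_q(n,t)⌋ = ⌊2048/67⌋ = 30.
Step 4: Compare |C| = 11 to 30: satisfied.
The claimed |C| lies below the Hamming bound.


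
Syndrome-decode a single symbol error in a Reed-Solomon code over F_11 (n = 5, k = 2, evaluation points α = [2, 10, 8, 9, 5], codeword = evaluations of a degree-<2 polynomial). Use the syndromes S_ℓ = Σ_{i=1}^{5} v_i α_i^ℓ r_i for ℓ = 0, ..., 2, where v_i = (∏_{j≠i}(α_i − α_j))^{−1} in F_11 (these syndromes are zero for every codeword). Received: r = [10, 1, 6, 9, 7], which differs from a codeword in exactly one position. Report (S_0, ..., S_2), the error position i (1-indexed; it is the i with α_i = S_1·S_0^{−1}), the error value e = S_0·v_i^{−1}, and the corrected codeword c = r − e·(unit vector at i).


S = (3, 4, 9), error at position 5, error magnitude e = 10, c = [10, 1, 6, 9, 8].

Step 1: column multipliers v_i = (∏_{j≠i}(α_i − α_j))^{−1} mod 11.
  i = 1 (α = 2): (2−10)(2−8)(2−9)(2−5) = (−8)·(−6)·(−7)·(−3) = 1008 ≡ 7, so v_1 = 7^{−1} = 8 (mod 11).
  i = 2 (α = 10): (10−2)(10−8)(10−9)(10−5) = 8·2·1·5 = 80 ≡ 3, so v_2 = 3^{−1} = 4 (mod 11).
  i = 3 (α = 8): (8−2)(8−10)(8−9)(8−5) = 6·(−2)·(−1)·3 = 36 ≡ 3, so v_3 = 3^{−1} = 4 (mod 11).
  i = 4 (α = 9): (9−2)(9−10)(9−8)(9−5) = 7·(−1)·1·4 = −28 ≡ 5, so v_4 = 5^{−1} = 9 (mod 11).
  i = 5 (α = 5): (5−2)(5−10)(5−8)(5−9) = 3·(−5)·(−3)·(−4) = −180 ≡ 7, so v_5 = 7^{−1} = 8 (mod 11).
  v = [8, 4, 4, 9, 8].
Step 2: syndromes of r = [10, 1, 6, 9, 7] (all sums mod 11).
  S_0 = Σ v_i r_i = 8·10 + 4·1 + 4·6 + 9·9 + 8·7 = 245 ≡ 3.
  S_1 = Σ v_i α_i r_i = 8·2·10 + 4·10·1 + 4·8·6 + 9·9·9 + 8·5·7 = 1401 ≡ 4.
  α_i^2 mod 11 = [4, 1, 9, 4, 3].
  S_2 = Σ v_i α_i^2 r_i = 8·4·10 + 4·1·1 + 4·9·6 + 9·4·9 + 8·3·7 = 1032 ≡ 9.
  S = (3, 4, 9) ≠ 0, so r is not a codeword (an error is present).
Step 3: locate the error. For a single error e at position i, S_ℓ = v_i·e·α_i^ℓ, so α_err = S_1/S_0.
  S_0^{−1} = 3^{−1} = 4 (mod 11), so α_err = 4·4 = 16 ≡ 5 = α_5. Error position i = 5.
  Consistency check: S_2/S_1 = 9·3 = 27 ≡ 5 = α_err ✓ (single-error assumption holds).
Step 4: error magnitude e = S_0/v_5 = S_0·∏_{j≠5}(α_5 − α_j) = 3·7 = 21 ≡ 10 (mod 11).
Step 5: correct position 5: c_5 = r_5 − e = 7 − 10 ≡ 8 (mod 11). Hence c = [10, 1, 6, 9, 8].
  Check: interpolating c through the α_i gives m(x) = 4 + 3·x (degree < 2) with m(α_i) = c_i for every i, so c is indeed a codeword.


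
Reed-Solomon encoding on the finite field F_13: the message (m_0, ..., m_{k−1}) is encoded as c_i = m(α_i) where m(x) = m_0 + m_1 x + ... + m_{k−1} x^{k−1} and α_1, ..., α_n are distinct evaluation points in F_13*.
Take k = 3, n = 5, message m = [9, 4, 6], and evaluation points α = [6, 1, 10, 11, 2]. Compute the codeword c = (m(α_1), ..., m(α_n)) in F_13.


c = [2, 6, 12, 12, 2]

Message polynomial: m(x) = 9 + 4·x + 6·x^2 (mod 13).
For each evaluation point α_i, compute m(α_i) mod 13:
  α_1 = 6: Horner steps 6 → 1 → 2, so m(6) = 2.
  α_2 = 1: Horner steps 6 → 10 → 6, so m(1) = 6.
  α_3 = 10: Horner steps 6 → 12 → 12, so m(10) = 12.
  α_4 = 11: Horner steps 6 → 5 → 12, so m(11) = 12.
  α_5 = 2: Horner steps 6 → 3 → 2, so m(2) = 2.
Codeword c = [2, 6, 12, 12, 2] ∈ F_13^5.


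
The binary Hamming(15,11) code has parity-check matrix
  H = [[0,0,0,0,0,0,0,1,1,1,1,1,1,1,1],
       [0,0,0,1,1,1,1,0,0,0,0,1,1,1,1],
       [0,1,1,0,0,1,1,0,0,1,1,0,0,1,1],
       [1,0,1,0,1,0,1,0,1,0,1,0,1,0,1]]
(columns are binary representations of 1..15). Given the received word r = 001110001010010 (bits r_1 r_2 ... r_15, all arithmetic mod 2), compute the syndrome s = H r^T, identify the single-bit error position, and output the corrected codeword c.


s = (1, 1, 1, 0)^T, error position = 14, corrected codeword c = 001110001010000

Compute s = H r^T mod 2 one row at a time:
  s_1 = 0 + 1 + 0 + 1 + 0 + 0 + 1 + 0 = 3 ≡ 1 (mod 2).
  s_2 = 1 + 1 + 0 + 0 + 0 + 0 + 1 + 0 = 3 ≡ 1 (mod 2).
  s_3 = 0 + 1 + 0 + 0 + 0 + 1 + 1 + 0 = 3 ≡ 1 (mod 2).
  s_4 = 0 + 1 + 1 + 0 + 1 + 1 + 0 + 0 = 4 ≡ 0 (mod 2).
s = (1, 1, 1, 0)^T — this equals column 14 of H (binary 1110), so error is at position 14.
Correct: flip bit 14 of r = 001110001010010 to get c = 001110001010000.


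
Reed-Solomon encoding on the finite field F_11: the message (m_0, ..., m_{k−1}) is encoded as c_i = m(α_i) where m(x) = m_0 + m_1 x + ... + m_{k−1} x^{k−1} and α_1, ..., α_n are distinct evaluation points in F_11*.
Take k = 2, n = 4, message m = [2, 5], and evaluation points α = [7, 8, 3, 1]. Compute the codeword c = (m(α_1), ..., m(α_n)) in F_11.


c = [4, 9, 6, 7]

Message polynomial: m(x) = 2 + 5·x (mod 11).
For each evaluation point α_i, compute m(α_i) mod 11:
  α_1 = 7: Horner steps 5 → 4, so m(7) = 4.
  α_2 = 8: Horner steps 5 → 9, so m(8) = 9.
  α_3 = 3: Horner steps 5 → 6, so m(3) = 6.
  α_4 = 1: Horner steps 5 → 7, so m(1) = 7.
Codeword c = [4, 9, 6, 7] ∈ F_11^4.


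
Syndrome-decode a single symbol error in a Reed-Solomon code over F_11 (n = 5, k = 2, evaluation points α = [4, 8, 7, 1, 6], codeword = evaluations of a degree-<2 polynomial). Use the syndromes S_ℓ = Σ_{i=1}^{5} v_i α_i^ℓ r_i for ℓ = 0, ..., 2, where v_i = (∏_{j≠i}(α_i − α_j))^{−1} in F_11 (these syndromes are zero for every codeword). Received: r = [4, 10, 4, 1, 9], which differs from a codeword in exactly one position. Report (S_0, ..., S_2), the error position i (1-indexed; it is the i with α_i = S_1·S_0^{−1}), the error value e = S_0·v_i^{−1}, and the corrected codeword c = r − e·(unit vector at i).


S = (8, 10, 7), error at position 1, error magnitude e = 7, c = [8, 10, 4, 1, 9].

Step 1: column multipliers v_i = (∏_{j≠i}(α_i − α_j))^{−1} mod 11.
  i = 1 (α = 4): (4−8)(4−7)(4−1)(4−6) = (−4)·(−3)·3·(−2) = −72 ≡ 5, so v_1 = 5^{−1} = 9 (mod 11).
  i = 2 (α = 8): (8−4)(8−7)(8−1)(8−6) = 4·1·7·2 = 56 ≡ 1, so v_2 = 1^{−1} = 1 (mod 11).
  i = 3 (α = 7): (7−4)(7−8)(7−1)(7−6) = 3·(−1)·6·1 = −18 ≡ 4, so v_3 = 4^{−1} = 3 (mod 11).
  i = 4 (α = 1): (1−4)(1−8)(1−7)(1−6) = (−3)·(−7)·(−6)·(−5) = 630 ≡ 3, so v_4 = 3^{−1} = 4 (mod 11).
  i = 5 (α = 6): (6−4)(6−8)(6−7)(6−1) = 2·(−2)·(−1)·5 = 20 ≡ 9, so v_5 = 9^{−1} = 5 (mod 11).
  v = [9, 1, 3, 4, 5].
Step 2: syndromes of r = [4, 10, 4, 1, 9] (all sums mod 11).
  S_0 = Σ v_i r_i = 9·4 + 1·10 + 3·4 + 4·1 + 5·9 = 107 ≡ 8.
  S_1 = Σ v_i α_i r_i = 9·4·4 + 1·8·10 + 3·7·4 + 4·1·1 + 5·6·9 = 582 ≡ 10.
  α_i^2 mod 11 = [5, 9, 5, 1, 3].
  S_2 = Σ v_i α_i^2 r_i = 9·5·4 + 1·9·10 + 3·5·4 + 4·1·1 + 5·3·9 = 469 ≡ 7.
  S = (8, 10, 7) ≠ 0, so r is not a codeword (an error is present).
Step 3: locate the error. For a single error e at position i, S_ℓ = v_i·e·α_i^ℓ, so α_err = S_1/S_0.
  S_0^{−1} = 8^{−1} = 7 (mod 11), so α_err = 10·7 = 70 ≡ 4 = α_1. Error position i = 1.
  Consistency check: S_2/S_1 = 7·10 = 70 ≡ 4 = α_err ✓ (single-error assumption holds).
Step 4: error magnitude e = S_0/v_1 = S_0·∏_{j≠1}(α_1 − α_j) = 8·5 = 40 ≡ 7 (mod 11).
Step 5: correct position 1: c_1 = r_1 − e = 4 − 7 ≡ 8 (mod 11). Hence c = [8, 10, 4, 1, 9].
  Check: interpolating c through the α_i gives m(x) = 6 + 6·x (degree < 2) with m(α_i) = c_i for every i, so c is indeed a codeword.


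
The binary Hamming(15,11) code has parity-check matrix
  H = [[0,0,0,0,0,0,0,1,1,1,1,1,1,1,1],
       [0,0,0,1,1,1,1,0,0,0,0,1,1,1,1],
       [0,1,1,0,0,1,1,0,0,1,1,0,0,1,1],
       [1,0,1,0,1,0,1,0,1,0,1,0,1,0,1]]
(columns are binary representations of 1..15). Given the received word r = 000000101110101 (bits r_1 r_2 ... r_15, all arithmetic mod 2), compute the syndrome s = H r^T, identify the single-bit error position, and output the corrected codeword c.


s = (1, 1, 0, 1)^T, error position = 13, corrected codeword c = 000000101110001

Compute s = H r^T mod 2 one row at a time:
  s_1 = 0 + 1 + 1 + 1 + 0 + 1 + 0 + 1 = 5 ≡ 1 (mod 2).
  s_2 = 0 + 0 + 0 + 1 + 0 + 1 + 0 + 1 = 3 ≡ 1 (mod 2).
  s_3 = 0 + 0 + 0 + 1 + 1 + 1 + 0 + 1 = 4 ≡ 0 (mod 2).
  s_4 = 0 + 0 + 0 + 1 + 1 + 1 + 1 + 1 = 5 ≡ 1 (mod 2).
s = (1, 1, 0, 1)^T — this equals column 13 of H (binary 1101), so error is at position 13.
Correct: flip bit 13 of r = 000000101110101 to get c = 000000101110001.


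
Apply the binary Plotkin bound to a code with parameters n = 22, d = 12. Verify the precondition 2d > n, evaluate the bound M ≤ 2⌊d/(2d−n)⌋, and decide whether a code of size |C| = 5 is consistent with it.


Plotkin bound M ≤ 12; given |C| = 5 ≤ bound (satisfied).

Check applicability: 2d = 24, n = 22.
2d − n = 2 > 0, so Plotkin applies.
Compute d/(2d−n) = 12/2 ≈ 6.0000.
⌊d/(2d−n)⌋ = 6.
Plotkin bound: M ≤ 2·6 = 12.
Given |C| = 5, check: satisfied.
This |C| is below the Plotkin bound.


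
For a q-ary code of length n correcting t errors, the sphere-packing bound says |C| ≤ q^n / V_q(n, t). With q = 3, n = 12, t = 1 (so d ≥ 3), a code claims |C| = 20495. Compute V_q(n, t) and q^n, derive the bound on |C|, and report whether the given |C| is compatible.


V_q(n, t) = 25, q^n = 531441, Hamming bound = 21257, |C| = 20495 ≤ bound (satisfied).

Step 1: Compute V_q(n, t) = Σ_{j=0}^1 C(n, j) (q−1)^j.
  j = 0: C(12,0)·(2)^0 = 1·1 = 1.
  j = 1: C(12,1)·(2)^1 = 12·2 = 24.
  V_q(n, t) = 1 + 24 = 25.
Step 2: q^n = 3^12 = 531441.
Step 3: Hamming bound ⌊q^n / V_q(n,t)⌋ = ⌊531441/25⌋ = 21257.
Step 4: Compare |C| = 20495 to 21257: satisfied.
The claimed |C| lies below the Hamming bound.


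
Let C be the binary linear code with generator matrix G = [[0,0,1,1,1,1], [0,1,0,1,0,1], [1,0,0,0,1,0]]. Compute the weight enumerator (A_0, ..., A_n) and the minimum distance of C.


Weight distribution: A_0 = 1, A_2 = 1, A_3 = 3, A_4 = 2, A_5 = 1. Minimum distance d = 2.

Enumerate all 2^3 = 8 messages m ∈ F_2^3.
For each, compute codeword c = mG in F_2^6, then tally its weight.
  m = 000 → c = 000000, weight = 0.
  m = 100 → c = 001111, weight = 4.
  m = 010 → c = 010101, weight = 3.
  m = 110 → c = 011010, weight = 3.
  m = 001 → c = 100010, weight = 2.
  m = 101 → c = 101101, weight = 4.
  m = 011 → c = 110111, weight = 5.
  m = 111 → c = 111000, weight = 3.
Tally weights:
  weight 0: 1 codewords.
  weight 2: 1 codewords.
  weight 3: 3 codewords.
  weight 4: 2 codewords.
  weight 5: 1 codewords.
Minimum distance d = smallest w > 0 with A_w > 0 = 2.
Sanity: Σ A_w = 8 = 2^3 = 8 ✓.


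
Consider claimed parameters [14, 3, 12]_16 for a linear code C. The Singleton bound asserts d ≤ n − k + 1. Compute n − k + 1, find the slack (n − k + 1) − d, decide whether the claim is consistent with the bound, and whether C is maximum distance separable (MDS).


Singleton RHS = n − k + 1 = 12, slack = 0, bound satisfied, MDS.

Singleton bound: d ≤ n − k + 1.
Here n = 14, k = 3, so n − k + 1 = 12.
Given d = 12, check d ≤ 12: YES.
Slack = (n − k + 1) − d = 0.
The code is MDS (slack = 0).
Description: the claimed parameters are [14, 3, 12]_16; such a code would be MDS (meets Singleton bound).


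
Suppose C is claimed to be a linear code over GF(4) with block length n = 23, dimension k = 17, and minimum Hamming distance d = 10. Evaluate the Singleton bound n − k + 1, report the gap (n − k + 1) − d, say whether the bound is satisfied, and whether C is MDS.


Singleton RHS = n − k + 1 = 7, slack = -3, bound violated (no such code; not MDS).

Singleton bound: d ≤ n − k + 1.
Here n = 23, k = 17, so n − k + 1 = 7.
Given d = 10, check d ≤ 7: NO.
Slack = (n − k + 1) − d = -3.
The slack is negative: d = 10 exceeds n − k + 1 = 7 by 3, so the Singleton bound is violated and no linear [23, 17, 10]_4 code can exist. In particular it is not MDS (MDS requires d = n − k + 1 exactly).
Description: the claimed parameters are [23, 17, 10]_4; such a code would be impossible (violates the Singleton bound).


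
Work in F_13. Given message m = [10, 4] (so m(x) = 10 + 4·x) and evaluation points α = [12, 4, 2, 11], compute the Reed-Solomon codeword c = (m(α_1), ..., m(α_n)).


c = [6, 0, 5, 2]

Message polynomial: m(x) = 10 + 4·x (mod 13).
For each evaluation point α_i, compute m(α_i) mod 13:
  α_1 = 12: Horner steps 4 → 6, so m(12) = 6.
  α_2 = 4: Horner steps 4 → 0, so m(4) = 0.
  α_3 = 2: Horner steps 4 → 5, so m(2) = 5.
  α_4 = 11: Horner steps 4 → 2, so m(11) = 2.
Codeword c = [6, 0, 5, 2] ∈ F_13^4.


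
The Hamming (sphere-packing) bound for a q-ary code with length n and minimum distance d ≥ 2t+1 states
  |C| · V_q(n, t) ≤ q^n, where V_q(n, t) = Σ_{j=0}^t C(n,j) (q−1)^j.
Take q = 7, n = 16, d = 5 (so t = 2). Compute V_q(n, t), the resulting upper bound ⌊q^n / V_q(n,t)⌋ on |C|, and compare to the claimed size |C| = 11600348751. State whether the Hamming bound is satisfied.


V_q(n, t) = 4417, q^n = 33232930569601, Hamming bound = 7523869270, |C| = 11600348751 > bound (violated).

Step 1: Compute V_q(n, t) = Σ_{j=0}^2 C(n, j) (q−1)^j.
  j = 0: C(16,0)·(6)^0 = 1·1 = 1.
  j = 1: C(16,1)·(6)^1 = 16·6 = 96.
  j = 2: C(16,2)·(6)^2 = 120·36 = 4320.
  V_q(n, t) = 1 + 96 + 4320 = 4417.
Step 2: q^n = 7^16 = 33232930569601.
Step 3: Hamming bound ⌊q^n / V_q(n,t)⌋ = ⌊33232930569601/4417⌋ = 7523869270.
Step 4: Compare |C| = 11600348751 to 7523869270: violated.
The claimed |C| lies above the Hamming bound, so no 7-ary code of length 16 with d ≥ 5 can have 11600348751 codewords.


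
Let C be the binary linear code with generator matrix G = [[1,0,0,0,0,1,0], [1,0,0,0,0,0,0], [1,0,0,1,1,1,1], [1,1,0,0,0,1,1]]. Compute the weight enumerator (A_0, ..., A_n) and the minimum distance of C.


Weight distribution: A_0 = 1, A_1 = 2, A_2 = 2, A_3 = 4, A_4 = 5, A_5 = 2. Minimum distance d = 1.

Enumerate all 2^4 = 16 messages m ∈ F_2^4.
For each, compute codeword c = mG in F_2^7, then tally its weight.
  m = 0000 → c = 0000000, weight = 0.
  m = 1000 → c = 1000010, weight = 2.
  m = 0100 → c = 1000000, weight = 1.
  m = 1100 → c = 0000010, weight = 1.
  m = 0010 → c = 1001111, weight = 5.
  m = 1010 → c = 0001101, weight = 3.
  m = 0110 → c = 0001111, weight = 4.
  m = 1110 → c = 1001101, weight = 4.
  m = 0001 → c = 1100011, weight = 4.
  m = 1001 → c = 0100001, weight = 2.
  m = 0101 → c = 0100011, weight = 3.
  m = 1101 → c = 1100001, weight = 3.
  m = 0011 → c = 0101100, weight = 3.
  m = 1011 → c = 1101110, weight = 5.
  m = 0111 → c = 1101100, weight = 4.
  m = 1111 → c = 0101110, weight = 4.
Tally weights:
  weight 0: 1 codewords.
  weight 1: 2 codewords.
  weight 2: 2 codewords.
  weight 3: 4 codewords.
  weight 4: 5 codewords.
  weight 5: 2 codewords.
Minimum distance d = smallest w > 0 with A_w > 0 = 1.
Sanity: Σ A_w = 16 = 2^4 = 16 ✓.


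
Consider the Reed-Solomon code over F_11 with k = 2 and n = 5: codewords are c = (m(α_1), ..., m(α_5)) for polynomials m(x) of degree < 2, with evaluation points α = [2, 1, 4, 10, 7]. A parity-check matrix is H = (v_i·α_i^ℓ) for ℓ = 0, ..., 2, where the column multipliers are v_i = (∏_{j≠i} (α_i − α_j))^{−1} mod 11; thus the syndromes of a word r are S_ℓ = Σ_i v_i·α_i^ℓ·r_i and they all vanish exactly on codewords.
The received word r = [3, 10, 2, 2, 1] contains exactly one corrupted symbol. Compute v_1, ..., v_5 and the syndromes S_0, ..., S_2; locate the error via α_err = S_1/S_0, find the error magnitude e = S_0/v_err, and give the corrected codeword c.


S = (10, 7, 6), error at position 3, error magnitude e = 2, c = [3, 10, 0, 2, 1].

Step 1: column multipliers v_i = (∏_{j≠i}(α_i − α_j))^{−1} mod 11.
  i = 1 (α = 2): (2−1)(2−4)(2−10)(2−7) = 1·(−2)·(−8)·(−5) = −80 ≡ 8, so v_1 = 8^{−1} = 7 (mod 11).
  i = 2 (α = 1): (1−2)(1−4)(1−10)(1−7) = (−1)·(−3)·(−9)·(−6) = 162 ≡ 8, so v_2 = 8^{−1} = 7 (mod 11).
  i = 3 (α = 4): (4−2)(4−1)(4−10)(4−7) = 2·3·(−6)·(−3) = 108 ≡ 9, so v_3 = 9^{−1} = 5 (mod 11).
  i = 4 (α = 10): (10−2)(10−1)(10−4)(10−7) = 8·9·6·3 = 1296 ≡ 9, so v_4 = 9^{−1} = 5 (mod 11).
  i = 5 (α = 7): (7−2)(7−1)(7−4)(7−10) = 5·6·3·(−3) = −270 ≡ 5, so v_5 = 5^{−1} = 9 (mod 11).
  v = [7, 7, 5, 5, 9].
Step 2: syndromes of r = [3, 10, 2, 2, 1] (all sums mod 11).
  S_0 = Σ v_i r_i = 7·3 + 7·10 + 5·2 + 5·2 + 9·1 = 120 ≡ 10.
  S_1 = Σ v_i α_i r_i = 7·2·3 + 7·1·10 + 5·4·2 + 5·10·2 + 9·7·1 = 315 ≡ 7.
  α_i^2 mod 11 = [4, 1, 5, 1, 5].
  S_2 = Σ v_i α_i^2 r_i = 7·4·3 + 7·1·10 + 5·5·2 + 5·1·2 + 9·5·1 = 259 ≡ 6.
  S = (10, 7, 6) ≠ 0, so r is not a codeword (an error is present).
Step 3: locate the error. For a single error e at position i, S_ℓ = v_i·e·α_i^ℓ, so α_err = S_1/S_0.
  S_0^{−1} = 10^{−1} = 10 (mod 11), so α_err = 7·10 = 70 ≡ 4 = α_3. Error position i = 3.
  Consistency check: S_2/S_1 = 6·8 = 48 ≡ 4 = α_err ✓ (single-error assumption holds).
Step 4: error magnitude e = S_0/v_3 = S_0·∏_{j≠3}(α_3 − α_j) = 10·9 = 90 ≡ 2 (mod 11).
Step 5: correct position 3: c_3 = r_3 − e = 2 − 2 ≡ 0 (mod 11). Hence c = [3, 10, 0, 2, 1].
  Check: interpolating c through the α_i gives m(x) = 6 + 4·x (degree < 2) with m(α_i) = c_i for every i, so c is indeed a codeword.


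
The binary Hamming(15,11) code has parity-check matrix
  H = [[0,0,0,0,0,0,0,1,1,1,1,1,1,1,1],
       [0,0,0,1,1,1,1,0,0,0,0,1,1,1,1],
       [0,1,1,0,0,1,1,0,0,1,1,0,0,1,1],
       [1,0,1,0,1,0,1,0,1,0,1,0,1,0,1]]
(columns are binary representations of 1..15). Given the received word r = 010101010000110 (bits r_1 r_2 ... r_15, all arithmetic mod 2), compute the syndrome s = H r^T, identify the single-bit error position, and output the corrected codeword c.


s = (1, 0, 1, 1)^T, error position = 11, corrected codeword c = 010101010010110

Compute s = H r^T mod 2 one row at a time:
  s_1 = 1 + 0 + 0 + 0 + 0 + 1 + 1 + 0 = 3 ≡ 1 (mod 2).
  s_2 = 1 + 0 + 1 + 0 + 0 + 1 + 1 + 0 = 4 ≡ 0 (mod 2).
  s_3 = 1 + 0 + 1 + 0 + 0 + 0 + 1 + 0 = 3 ≡ 1 (mod 2).
  s_4 = 0 + 0 + 0 + 0 + 0 + 0 + 1 + 0 = 1 ≡ 1 (mod 2).
s = (1, 0, 1, 1)^T — this equals column 11 of H (binary 1011), so error is at position 11.
Correct: flip bit 11 of r = 010101010000110 to get c = 010101010010110.
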